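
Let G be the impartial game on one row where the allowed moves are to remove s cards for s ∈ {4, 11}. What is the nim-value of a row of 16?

0

Grundy values for subtraction set {4, 11}:
k:     0  1  2  3  4  5  6  7  8  9 10 11 12 13 14 15 16
g(k):  0  0  0  0  1  1  1  1  0  0  0  2  1  1  1  0  0
So g(16) = 0.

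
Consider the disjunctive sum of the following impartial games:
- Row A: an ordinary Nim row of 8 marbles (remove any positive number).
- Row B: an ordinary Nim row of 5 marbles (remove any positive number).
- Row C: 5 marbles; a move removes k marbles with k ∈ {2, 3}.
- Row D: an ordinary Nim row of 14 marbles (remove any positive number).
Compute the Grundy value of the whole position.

3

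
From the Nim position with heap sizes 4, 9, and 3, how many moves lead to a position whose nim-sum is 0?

1

Compute the nim-sum pairwise:
4 ⊕ 9 = 13
13 ⊕ 3 = 14
The overall nim-sum is X = 14. A heap of size p has a winning move iff p XOR X < p (reduce it to p XOR X).
  4: 4 XOR 14 = 10 ≥ 4 — no move.
  9: 9 XOR 14 = 7 < 9 — winning move (to 7).
  3: 3 XOR 14 = 13 ≥ 3 — no move.
That gives 1 winning move.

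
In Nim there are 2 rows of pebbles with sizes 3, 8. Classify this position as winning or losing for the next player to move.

Winning position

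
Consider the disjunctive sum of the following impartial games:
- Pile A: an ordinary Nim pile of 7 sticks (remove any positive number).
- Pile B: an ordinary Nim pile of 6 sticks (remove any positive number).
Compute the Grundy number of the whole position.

1

Pile A is a plain Nim pile of size 7, so its Grundy value is 7.
Pile B is a plain Nim pile of size 6, so its Grundy value is 6.
The value of a disjunctive sum is the nim-sum of the parts.
Combined value = 7 ⊕ 6 = 1.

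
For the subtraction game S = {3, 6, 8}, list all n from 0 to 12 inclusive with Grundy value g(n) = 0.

0, 1, 2, 11, 12

Compute g(0), g(1), … for moves {3, 6, 8}:
k:     0  1  2  3  4  5  6  7  8  9 10 11 12
g(k):  0  0  0  1  1  1  2  2  2  3  3  0  0
The P-positions (g = 0) in 0..12 are 0, 1, 2, 11, 12.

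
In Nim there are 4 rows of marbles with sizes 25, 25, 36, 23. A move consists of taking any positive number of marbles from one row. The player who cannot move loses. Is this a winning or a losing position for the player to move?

Write each in binary and XOR column by column:
  011001  (25)
  011001  (25)
  100100  (36)
  010111  (23)
  ------
  110011  (51)
The nim-sum is 51 ≠ 0, so this is an N-position: the player to move can win.

Winning position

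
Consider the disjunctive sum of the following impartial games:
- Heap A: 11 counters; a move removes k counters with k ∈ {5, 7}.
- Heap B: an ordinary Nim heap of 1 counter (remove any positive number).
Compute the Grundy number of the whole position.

3

Grundy values for heap A (subtraction set {5, 7}):
k:     0  1  2  3  4  5  6  7  8  9 10 11
g(k):  0  0  0  0  0  1  1  1  1  1  2  2
So g(11) = 2.
Heap B is a plain Nim heap of size 1, so its Grundy value is 1.
By the Sprague-Grundy theorem, the Grundy value of a sum of independent games is the XOR of the component values.
Combined value = 2 XOR 1 = 3.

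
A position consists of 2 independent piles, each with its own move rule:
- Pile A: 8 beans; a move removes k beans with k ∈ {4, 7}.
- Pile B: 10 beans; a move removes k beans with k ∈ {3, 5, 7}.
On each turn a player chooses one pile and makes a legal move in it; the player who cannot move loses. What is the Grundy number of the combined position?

Grundy values for pile A (subtraction set {4, 7}):
k:     0  1  2  3  4  5  6  7  8
g(k):  0  0  0  0  1  1  1  1  2
So g(8) = 2.
Grundy values for pile B (subtraction set {3, 5, 7}):
k:     0  1  2  3  4  5  6  7  8  9 10
g(k):  0  0  0  1  1  1  2  2  2  3  0
So g(10) = 0.
By the Sprague-Grundy theorem, the Grundy value of a sum of independent games is the XOR of the component values.
Combined value = 2 XOR 0 = 2.

2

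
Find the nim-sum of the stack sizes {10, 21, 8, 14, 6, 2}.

29

Bitwise XOR of the heap sizes:
  01010  (10)
  10101  (21)
  01000  (8)
  01110  (14)
  00110  (6)
  00010  (2)
  -----
  11101  (29)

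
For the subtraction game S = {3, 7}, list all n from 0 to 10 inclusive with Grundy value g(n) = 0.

0, 1, 2, 6, 10

Grundy values for subtraction set {3, 7}:
g(0) = mex{} = 0
g(1) = mex{} = 0
g(2) = mex{} = 0
g(3) = mex{0} = 1
g(4) = mex{0} = 1
g(5) = mex{0} = 1
g(6) = mex{1} = 0
g(7) = mex{0,1} = 2
g(8) = mex{0,1} = 2
g(9) = mex{0} = 1
g(10) = mex{1,2} = 0
The P-positions (g = 0) in 0..10 are 0, 1, 2, 6, 10.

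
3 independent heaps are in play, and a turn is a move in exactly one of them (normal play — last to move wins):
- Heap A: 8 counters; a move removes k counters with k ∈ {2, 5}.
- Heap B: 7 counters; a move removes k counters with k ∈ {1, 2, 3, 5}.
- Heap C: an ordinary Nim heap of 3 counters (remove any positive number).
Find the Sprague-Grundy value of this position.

For heap A, compute g(0), g(1), … with moves {2, 5}:
k:     0  1  2  3  4  5  6  7  8
g(k):  0  0  1  1  0  2  1  0  0
So g(8) = 0.
For heap B, compute g(0), g(1), … with moves {1, 2, 3, 5}:
g(0) = mex{} = 0
g(1) = mex{0} = 1
g(2) = mex{0,1} = 2
g(3) = mex{0,1,2} = 3
g(4) = mex{1,2,3} = 0
g(5) = mex{0,2,3} = 1
g(6) = mex{0,1,3} = 2
g(7) = mex{0,1,2} = 3
So g(7) = 3.
Heap C is a plain Nim heap of size 3, so its Grundy value is 3.
By the Sprague-Grundy theorem, the Grundy value of a sum of independent games is the XOR of the component values.
Combined value = 0 ⊕ 3 ⊕ 3 = 0.

0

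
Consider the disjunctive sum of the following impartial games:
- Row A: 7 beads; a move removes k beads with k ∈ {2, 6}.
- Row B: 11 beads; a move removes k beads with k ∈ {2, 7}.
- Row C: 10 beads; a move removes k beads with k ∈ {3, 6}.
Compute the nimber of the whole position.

For row A, compute g(0), g(1), … with moves {2, 6}:
k:     0  1  2  3  4  5  6  7
g(k):  0  0  1  1  0  0  1  1
So g(7) = 1.
Build the Grundy sequence for row B with g(k) = mex{g(k−s) : s ∈ {2, 7}, s ≤ k}:
g(0) = mex{} = 0
g(1) = mex{} = 0
g(2) = mex{0} = 1
g(3) = mex{0} = 1
g(4) = mex{1} = 0
g(5) = mex{1} = 0
g(6) = mex{0} = 1
g(7) = mex{0} = 1
g(8) = mex{0,1} = 2
g(9) = mex{1} = 0
g(10) = mex{1,2} = 0
g(11) = mex{0} = 1
So g(11) = 1.
For row C, compute g(0), g(1), … with moves {3, 6}:
k:     0  1  2  3  4  5  6  7  8  9 10
g(k):  0  0  0  1  1  1  2  2  2  0  0
So g(10) = 0.
The value of a disjunctive sum is the nim-sum of the parts.
Combined value = 1 ⊕ 1 ⊕ 0 = 0.

0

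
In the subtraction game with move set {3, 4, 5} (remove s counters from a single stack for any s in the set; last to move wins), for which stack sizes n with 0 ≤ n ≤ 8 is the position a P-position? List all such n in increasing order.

0, 1, 2, 8

Grundy values for subtraction set {3, 4, 5}:
k:     0  1  2  3  4  5  6  7  8
g(k):  0  0  0  1  1  1  2  2  0
The P-positions (g = 0) in 0..8 are 0, 1, 2, 8.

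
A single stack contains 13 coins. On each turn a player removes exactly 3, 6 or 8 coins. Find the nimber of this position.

0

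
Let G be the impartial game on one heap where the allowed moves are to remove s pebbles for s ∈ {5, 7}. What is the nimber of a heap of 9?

1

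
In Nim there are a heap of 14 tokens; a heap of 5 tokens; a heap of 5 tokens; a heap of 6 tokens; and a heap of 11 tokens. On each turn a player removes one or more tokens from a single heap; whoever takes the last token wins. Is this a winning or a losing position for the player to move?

Winning position

Nim-sum: 14 ^ 5 ^ 5 ^ 6 ^ 11 = 3.
The nim-sum is 3 ≠ 0, so this is an N-position: the player to move can win.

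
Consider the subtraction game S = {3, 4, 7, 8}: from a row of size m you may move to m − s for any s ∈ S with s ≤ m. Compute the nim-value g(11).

Compute g(0), g(1), … for moves {3, 4, 7, 8}:
g(0) = mex{} = 0
g(1) = mex{} = 0
g(2) = mex{} = 0
g(3) = mex{0} = 1
g(4) = mex{0} = 1
g(5) = mex{0} = 1
g(6) = mex{0,1} = 2
g(7) = mex{0,1} = 2
g(8) = mex{0,1} = 2
g(9) = mex{0,1,2} = 3
g(10) = mex{0,1,2} = 3
g(11) = mex{1,2} = 0
So g(11) = 0.

0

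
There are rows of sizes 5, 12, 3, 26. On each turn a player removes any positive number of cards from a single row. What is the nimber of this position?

16

Bitwise XOR of the heap sizes:
  00101  (5)
  01100  (12)
  00011  (3)
  11010  (26)
  -----
  10000  (16)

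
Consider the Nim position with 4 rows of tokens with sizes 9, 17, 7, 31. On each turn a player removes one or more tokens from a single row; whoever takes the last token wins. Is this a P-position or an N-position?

In binary:
  01001  (9)
  10001  (17)
  00111  (7)
  11111  (31)
  -----
  00000  (0)
The nim-sum is 0, so this is a P-position: the player to move is in a losing position under optimal play.

P-position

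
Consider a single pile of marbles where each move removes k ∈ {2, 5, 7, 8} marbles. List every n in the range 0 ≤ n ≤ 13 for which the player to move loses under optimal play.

0, 1, 4, 10, 13

Grundy values for subtraction set {2, 5, 7, 8}:
g(0) = mex{} = 0
g(1) = mex{} = 0
g(2) = mex{0} = 1
g(3) = mex{0} = 1
g(4) = mex{1} = 0
g(5) = mex{0,1} = 2
g(6) = mex{0} = 1
g(7) = mex{0,1,2} = 3
g(8) = mex{0,1} = 2
g(9) = mex{0,1,3} = 2
g(10) = mex{1,2} = 0
g(11) = mex{0,1,2} = 3
g(12) = mex{0,2,3} = 1
g(13) = mex{1,2,3} = 0
The P-positions (g = 0) in 0..13 are 0, 1, 4, 10, 13.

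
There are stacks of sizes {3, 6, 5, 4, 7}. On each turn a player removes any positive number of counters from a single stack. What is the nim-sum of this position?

3

Compute the nim-sum pairwise:
3 XOR 6 = 5
5 XOR 5 = 0
0 XOR 4 = 4
4 XOR 7 = 3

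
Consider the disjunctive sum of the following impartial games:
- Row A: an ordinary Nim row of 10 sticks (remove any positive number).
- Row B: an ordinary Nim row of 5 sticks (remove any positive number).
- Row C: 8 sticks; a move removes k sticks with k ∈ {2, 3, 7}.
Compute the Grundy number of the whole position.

Row A is a plain Nim row of size 10, so its Grundy value is 10.
Row B is a plain Nim row of size 5, so its Grundy value is 5.
Grundy values for row C (subtraction set {2, 3, 7}):
k:     0  1  2  3  4  5  6  7  8
g(k):  0  0  1  1  2  0  0  1  1
So g(8) = 1.
The value of a disjunctive sum is the nim-sum of the parts.
Combined value = 10 ⊕ 5 ⊕ 1 = 14.

14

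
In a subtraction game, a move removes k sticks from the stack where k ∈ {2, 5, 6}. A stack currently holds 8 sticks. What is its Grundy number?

0

Compute g(0), g(1), … for moves {2, 5, 6}:
k:     0  1  2  3  4  5  6  7  8
g(k):  0  0  1  1  0  2  1  3  0
So g(8) = 0.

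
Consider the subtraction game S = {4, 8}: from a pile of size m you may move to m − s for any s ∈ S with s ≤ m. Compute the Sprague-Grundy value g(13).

0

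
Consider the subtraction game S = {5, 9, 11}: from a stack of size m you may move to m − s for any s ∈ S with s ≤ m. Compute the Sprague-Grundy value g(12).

2

Grundy values for subtraction set {5, 9, 11}:
k:     0  1  2  3  4  5  6  7  8  9 10 11 12
g(k):  0  0  0  0  0  1  1  1  1  1  2  2  2
So g(12) = 2.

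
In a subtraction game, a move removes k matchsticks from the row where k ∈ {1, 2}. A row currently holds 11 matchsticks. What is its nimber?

2

Grundy values for subtraction set {1, 2}:
g(0) = mex{} = 0
g(1) = mex{0} = 1
g(2) = mex{0,1} = 2
g(3) = mex{1,2} = 0
g(4) = mex{0,2} = 1
g(5) = mex{0,1} = 2
g(6) = mex{1,2} = 0
g(7) = mex{0,2} = 1
g(8) = mex{0,1} = 2
g(9) = mex{1,2} = 0
g(10) = mex{0,2} = 1
g(11) = mex{0,1} = 2
So g(11) = 2.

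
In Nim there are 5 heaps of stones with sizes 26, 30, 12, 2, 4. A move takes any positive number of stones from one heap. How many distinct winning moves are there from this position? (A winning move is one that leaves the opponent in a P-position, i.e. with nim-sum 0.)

3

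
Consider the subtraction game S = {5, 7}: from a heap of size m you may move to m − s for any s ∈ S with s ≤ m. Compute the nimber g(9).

Grundy values for subtraction set {5, 7}:
g(0) = mex{} = 0
g(1) = mex{} = 0
g(2) = mex{} = 0
g(3) = mex{} = 0
g(4) = mex{} = 0
g(5) = mex{0} = 1
g(6) = mex{0} = 1
g(7) = mex{0} = 1
g(8) = mex{0} = 1
g(9) = mex{0} = 1
So g(9) = 1.

1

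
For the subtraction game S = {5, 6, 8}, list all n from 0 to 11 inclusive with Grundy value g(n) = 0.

0, 1, 2, 3, 4

Compute g(0), g(1), … for moves {5, 6, 8}:
k:     0  1  2  3  4  5  6  7  8  9 10 11
g(k):  0  0  0  0  0  1  1  1  1  1  2  2
The P-positions (g = 0) in 0..11 are 0, 1, 2, 3, 4.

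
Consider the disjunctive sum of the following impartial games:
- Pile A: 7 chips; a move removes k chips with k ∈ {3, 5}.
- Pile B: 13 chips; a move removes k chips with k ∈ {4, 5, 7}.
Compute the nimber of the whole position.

2

Build the Grundy sequence for pile A with g(k) = mex{g(k−s) : s ∈ {3, 5}, s ≤ k}:
g(0) = mex{} = 0
g(1) = mex{} = 0
g(2) = mex{} = 0
g(3) = mex{0} = 1
g(4) = mex{0} = 1
g(5) = mex{0} = 1
g(6) = mex{0,1} = 2
g(7) = mex{0,1} = 2
So g(7) = 2.
For pile B, compute g(0), g(1), … with moves {4, 5, 7}:
g(0) = mex{} = 0
g(1) = mex{} = 0
g(2) = mex{} = 0
g(3) = mex{} = 0
g(4) = mex{0} = 1
g(5) = mex{0} = 1
g(6) = mex{0} = 1
g(7) = mex{0} = 1
g(8) = mex{0,1} = 2
g(9) = mex{0,1} = 2
g(10) = mex{0,1} = 2
g(11) = mex{1} = 0
g(12) = mex{1,2} = 0
g(13) = mex{1,2} = 0
So g(13) = 0.
The value of a disjunctive sum is the nim-sum of the parts.
Combined value = 2 ⊕ 0 = 2.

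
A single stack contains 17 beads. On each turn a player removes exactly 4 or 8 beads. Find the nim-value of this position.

Compute g(0), g(1), … for moves {4, 8}:
k:     0  1  2  3  4  5  6  7  8  9 10 11 12 13 14 15 16 17
g(k):  0  0  0  0  1  1  1  1  2  2  2  2  0  0  0  0  1  1
So g(17) = 1.

1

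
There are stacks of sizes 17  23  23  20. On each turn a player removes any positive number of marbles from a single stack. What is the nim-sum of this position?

Bitwise XOR of the heap sizes:
  10001  (17)
  10111  (23)
  10111  (23)
  10100  (20)
  -----
  00101  (5)

5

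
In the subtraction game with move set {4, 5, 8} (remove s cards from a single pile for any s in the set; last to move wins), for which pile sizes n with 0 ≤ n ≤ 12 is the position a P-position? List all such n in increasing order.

Grundy values for subtraction set {4, 5, 8}:
k:     0  1  2  3  4  5  6  7  8  9 10 11 12
g(k):  0  0  0  0  1  1  1  1  2  2  2  2  0
The P-positions (g = 0) in 0..12 are 0, 1, 2, 3, 12.

0, 1, 2, 3, 12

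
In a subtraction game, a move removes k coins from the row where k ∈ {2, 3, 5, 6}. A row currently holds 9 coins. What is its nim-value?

0

Grundy values for subtraction set {2, 3, 5, 6}:
k:     0  1  2  3  4  5  6  7  8  9
g(k):  0  0  1  1  2  2  3  3  0  0
So g(9) = 0.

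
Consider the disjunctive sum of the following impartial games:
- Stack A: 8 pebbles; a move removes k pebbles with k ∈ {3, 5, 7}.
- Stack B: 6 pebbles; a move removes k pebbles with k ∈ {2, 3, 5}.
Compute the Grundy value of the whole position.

Grundy values for stack A (subtraction set {3, 5, 7}):
k:     0  1  2  3  4  5  6  7  8
g(k):  0  0  0  1  1  1  2  2  2
So g(8) = 2.
For stack B, compute g(0), g(1), … with moves {2, 3, 5}:
g(0) = mex{} = 0
g(1) = mex{} = 0
g(2) = mex{0} = 1
g(3) = mex{0} = 1
g(4) = mex{0,1} = 2
g(5) = mex{0,1} = 2
g(6) = mex{0,1,2} = 3
So g(6) = 3.
The value of a disjunctive sum is the nim-sum of the parts.
Combined value = 2 ⊕ 3 = 1.

1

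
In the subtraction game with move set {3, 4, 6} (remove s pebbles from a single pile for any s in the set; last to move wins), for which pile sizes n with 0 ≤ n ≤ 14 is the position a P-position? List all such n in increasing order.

0, 1, 2, 9, 10, 11

Build the Grundy sequence with g(k) = mex{g(k−s) : s ∈ {3, 4, 6}, s ≤ k}:
k:     0  1  2  3  4  5  6  7  8  9 10 11 12 13 14
g(k):  0  0  0  1  1  1  2  2  2  0  0  0  1  1  1
The P-positions (g = 0) in 0..14 are 0, 1, 2, 9, 10, 11.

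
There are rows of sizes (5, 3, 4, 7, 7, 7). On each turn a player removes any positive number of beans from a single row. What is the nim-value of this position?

5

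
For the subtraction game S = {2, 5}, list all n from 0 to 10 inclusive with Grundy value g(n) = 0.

0, 1, 4, 7, 8

Compute g(0), g(1), … for moves {2, 5}:
k:     0  1  2  3  4  5  6  7  8  9 10
g(k):  0  0  1  1  0  2  1  0  0  1  1
The P-positions (g = 0) in 0..10 are 0, 1, 4, 7, 8.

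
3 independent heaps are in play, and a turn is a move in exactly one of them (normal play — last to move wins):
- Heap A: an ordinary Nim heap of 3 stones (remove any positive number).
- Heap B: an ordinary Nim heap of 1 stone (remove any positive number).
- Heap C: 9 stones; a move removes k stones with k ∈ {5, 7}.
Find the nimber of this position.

Heap A is a plain Nim heap of size 3, so its Grundy value is 3.
Heap B is a plain Nim heap of size 1, so its Grundy value is 1.
For heap C, compute g(0), g(1), … with moves {5, 7}:
k:     0  1  2  3  4  5  6  7  8  9
g(k):  0  0  0  0  0  1  1  1  1  1
So g(9) = 1.
By the Sprague-Grundy theorem, the Grundy value of a sum of independent games is the XOR of the component values.
Combined value = 3 XOR 1 XOR 1 = 3.

3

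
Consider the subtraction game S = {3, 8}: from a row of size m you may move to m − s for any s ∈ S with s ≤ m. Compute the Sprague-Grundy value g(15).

1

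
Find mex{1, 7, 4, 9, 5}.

0 is not in the set, so the mex is 0.

0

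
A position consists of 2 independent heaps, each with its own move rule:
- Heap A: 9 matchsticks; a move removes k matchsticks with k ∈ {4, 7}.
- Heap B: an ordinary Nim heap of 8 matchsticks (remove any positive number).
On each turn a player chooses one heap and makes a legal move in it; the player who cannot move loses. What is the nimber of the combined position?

10

For heap A, compute g(0), g(1), … with moves {4, 7}:
k:     0  1  2  3  4  5  6  7  8  9
g(k):  0  0  0  0  1  1  1  1  2  2
So g(9) = 2.
Heap B is a plain Nim heap of size 8, so its Grundy value is 8.
The value of a disjunctive sum is the nim-sum of the parts.
Combined value = 2 ⊕ 8 = 10.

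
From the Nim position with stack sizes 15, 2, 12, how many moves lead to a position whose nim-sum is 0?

1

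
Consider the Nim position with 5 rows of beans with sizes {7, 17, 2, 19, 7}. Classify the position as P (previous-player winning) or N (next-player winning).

P-position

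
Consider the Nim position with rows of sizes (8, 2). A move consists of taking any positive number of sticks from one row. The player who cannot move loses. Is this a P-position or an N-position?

N-position

Nim-sum: 8 ⊕ 2 = 10.
The nim-sum is 10 ≠ 0, so this is an N-position: the player to move can win.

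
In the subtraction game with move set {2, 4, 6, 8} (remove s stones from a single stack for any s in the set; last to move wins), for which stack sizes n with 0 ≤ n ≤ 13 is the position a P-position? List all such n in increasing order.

0, 1, 10, 11

Build the Grundy sequence with g(k) = mex{g(k−s) : s ∈ {2, 4, 6, 8}, s ≤ k}:
g(0) = mex{} = 0
g(1) = mex{} = 0
g(2) = mex{0} = 1
g(3) = mex{0} = 1
g(4) = mex{0,1} = 2
g(5) = mex{0,1} = 2
g(6) = mex{0,1,2} = 3
g(7) = mex{0,1,2} = 3
g(8) = mex{0,1,2,3} = 4
g(9) = mex{0,1,2,3} = 4
g(10) = mex{1,2,3,4} = 0
g(11) = mex{1,2,3,4} = 0
g(12) = mex{0,2,3,4} = 1
g(13) = mex{0,2,3,4} = 1
The P-positions (g = 0) in 0..13 are 0, 1, 10, 11.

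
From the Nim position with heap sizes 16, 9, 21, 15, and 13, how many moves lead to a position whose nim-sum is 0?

Compute the nim-sum pairwise:
16 XOR 9 = 25
25 XOR 21 = 12
12 XOR 15 = 3
3 XOR 13 = 14
The overall nim-sum is X = 14. A heap of size p has a winning move iff p XOR X < p (reduce it to p XOR X).
  16: 16 XOR 14 = 30 ≥ 16 — no move.
  9: 9 XOR 14 = 7 < 9 — winning move (to 7).
  21: 21 XOR 14 = 27 ≥ 21 — no move.
  15: 15 XOR 14 = 1 < 15 — winning move (to 1).
  13: 13 XOR 14 = 3 < 13 — winning move (to 3).
That gives 3 winning moves.

3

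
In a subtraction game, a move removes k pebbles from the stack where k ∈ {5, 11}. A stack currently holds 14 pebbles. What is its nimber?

Compute g(0), g(1), … for moves {5, 11}:
k:     0  1  2  3  4  5  6  7  8  9 10 11 12 13 14
g(k):  0  0  0  0  0  1  1  1  1  1  0  2  2  2  2
So g(14) = 2.

2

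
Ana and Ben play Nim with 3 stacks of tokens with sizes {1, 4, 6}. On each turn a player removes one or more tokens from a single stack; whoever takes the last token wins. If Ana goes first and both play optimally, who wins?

Ana wins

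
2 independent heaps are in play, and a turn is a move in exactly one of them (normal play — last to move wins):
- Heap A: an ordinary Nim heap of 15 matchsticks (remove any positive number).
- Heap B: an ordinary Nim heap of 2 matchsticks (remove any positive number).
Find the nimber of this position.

13

Heap A is a plain Nim heap of size 15, so its Grundy value is 15.
Heap B is a plain Nim heap of size 2, so its Grundy value is 2.
By the Sprague-Grundy theorem, the Grundy value of a sum of independent games is the XOR of the component values.
Combined value = 15 ⊕ 2 = 13.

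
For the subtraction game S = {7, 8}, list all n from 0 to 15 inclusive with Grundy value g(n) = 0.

0, 1, 2, 3, 4, 5, 6, 15

Compute g(0), g(1), … for moves {7, 8}:
k:     0  1  2  3  4  5  6  7  8  9 10 11 12 13 14 15
g(k):  0  0  0  0  0  0  0  1  1  1  1  1  1  1  2  0
The P-positions (g = 0) in 0..15 are 0, 1, 2, 3, 4, 5, 6, 15.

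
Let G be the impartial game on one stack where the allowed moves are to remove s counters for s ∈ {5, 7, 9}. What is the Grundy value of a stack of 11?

2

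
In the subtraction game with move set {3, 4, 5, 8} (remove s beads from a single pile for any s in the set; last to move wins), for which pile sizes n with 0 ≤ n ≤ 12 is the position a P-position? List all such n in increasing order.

Build the Grundy sequence with g(k) = mex{g(k−s) : s ∈ {3, 4, 5, 8}, s ≤ k}:
k:     0  1  2  3  4  5  6  7  8  9 10 11 12
g(k):  0  0  0  1  1  1  2  2  2  3  3  0  0
The P-positions (g = 0) in 0..12 are 0, 1, 2, 11, 12.

0, 1, 2, 11, 12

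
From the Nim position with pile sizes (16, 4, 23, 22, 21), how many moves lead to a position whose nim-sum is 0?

0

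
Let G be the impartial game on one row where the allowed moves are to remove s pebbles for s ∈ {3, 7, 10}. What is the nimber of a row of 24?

Grundy values for subtraction set {3, 7, 10}:
k:     0  1  2  3  4  5  6  7  8  9 10 11 12 13 14 15 16 17 18 19 20 21 22 23 24
g(k):  0  0  0  1  1  1  0  2  2  1  3  3  2  2  0  0  3  1  1  0  0  2  1  1  3
So g(24) = 3.

3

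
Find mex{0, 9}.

1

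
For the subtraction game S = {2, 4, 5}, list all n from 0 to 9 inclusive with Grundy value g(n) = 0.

0, 1, 7, 8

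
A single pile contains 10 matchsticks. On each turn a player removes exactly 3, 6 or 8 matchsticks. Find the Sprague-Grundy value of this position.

Compute g(0), g(1), … for moves {3, 6, 8}:
k:     0  1  2  3  4  5  6  7  8  9 10
g(k):  0  0  0  1  1  1  2  2  2  3  3
So g(10) = 3.

3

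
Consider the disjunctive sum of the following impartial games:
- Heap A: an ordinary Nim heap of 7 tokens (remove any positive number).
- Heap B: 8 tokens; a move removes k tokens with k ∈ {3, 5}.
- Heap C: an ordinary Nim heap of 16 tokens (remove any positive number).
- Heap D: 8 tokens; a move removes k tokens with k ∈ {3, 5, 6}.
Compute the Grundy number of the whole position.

21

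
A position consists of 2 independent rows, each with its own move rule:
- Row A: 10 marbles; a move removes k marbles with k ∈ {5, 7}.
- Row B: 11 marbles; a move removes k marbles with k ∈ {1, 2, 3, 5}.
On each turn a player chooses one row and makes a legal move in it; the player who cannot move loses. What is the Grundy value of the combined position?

1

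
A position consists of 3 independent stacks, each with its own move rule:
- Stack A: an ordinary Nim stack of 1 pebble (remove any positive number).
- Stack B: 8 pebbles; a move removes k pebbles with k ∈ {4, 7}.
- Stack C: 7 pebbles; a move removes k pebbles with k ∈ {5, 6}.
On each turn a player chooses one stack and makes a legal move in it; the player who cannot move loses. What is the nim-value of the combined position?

Stack A is a plain Nim stack of size 1, so its Grundy value is 1.
For stack B, compute g(0), g(1), … with moves {4, 7}:
k:     0  1  2  3  4  5  6  7  8
g(k):  0  0  0  0  1  1  1  1  2
So g(8) = 2.
Grundy values for stack C (subtraction set {5, 6}):
k:     0  1  2  3  4  5  6  7
g(k):  0  0  0  0  0  1  1  1
So g(7) = 1.
The value of a disjunctive sum is the nim-sum of the parts.
Combined value = 1 XOR 2 XOR 1 = 2.

2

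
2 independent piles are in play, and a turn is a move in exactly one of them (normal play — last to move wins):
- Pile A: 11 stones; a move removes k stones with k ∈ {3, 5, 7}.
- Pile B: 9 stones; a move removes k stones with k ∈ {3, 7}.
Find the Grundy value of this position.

1

For pile A, compute g(0), g(1), … with moves {3, 5, 7}:
k:     0  1  2  3  4  5  6  7  8  9 10 11
g(k):  0  0  0  1  1  1  2  2  2  3  0  0
So g(11) = 0.
Grundy values for pile B (subtraction set {3, 7}):
g(0) = mex{} = 0
g(1) = mex{} = 0
g(2) = mex{} = 0
g(3) = mex{0} = 1
g(4) = mex{0} = 1
g(5) = mex{0} = 1
g(6) = mex{1} = 0
g(7) = mex{0,1} = 2
g(8) = mex{0,1} = 2
g(9) = mex{0} = 1
So g(9) = 1.
By the Sprague-Grundy theorem, the Grundy value of a sum of independent games is the XOR of the component values.
Combined value = 0 ⊕ 1 = 1.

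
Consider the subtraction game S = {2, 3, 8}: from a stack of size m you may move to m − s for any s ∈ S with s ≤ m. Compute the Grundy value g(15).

0

Grundy values for subtraction set {2, 3, 8}:
k:     0  1  2  3  4  5  6  7  8  9 10 11 12 13 14 15
g(k):  0  0  1  1  2  0  0  1  1  2  0  0  1  1  2  0
So g(15) = 0.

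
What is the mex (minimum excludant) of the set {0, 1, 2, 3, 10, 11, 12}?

The values 0, 1, 2, 3 are all present; 4 is the first non-negative integer missing from the set.

4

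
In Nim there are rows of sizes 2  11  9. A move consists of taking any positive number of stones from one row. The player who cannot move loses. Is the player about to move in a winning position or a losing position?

Bitwise XOR of the heap sizes:
  0010  (2)
  1011  (11)
  1001  (9)
  ----
  0000  (0)
The nim-sum is 0, so this is a P-position: the player to move is in a losing position under optimal play.

Losing position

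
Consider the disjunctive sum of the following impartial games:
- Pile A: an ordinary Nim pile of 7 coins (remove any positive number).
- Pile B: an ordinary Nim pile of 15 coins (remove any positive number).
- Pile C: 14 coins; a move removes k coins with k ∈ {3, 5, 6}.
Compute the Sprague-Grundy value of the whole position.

9

Pile A is a plain Nim pile of size 7, so its Grundy value is 7.
Pile B is a plain Nim pile of size 15, so its Grundy value is 15.
For pile C, compute g(0), g(1), … with moves {3, 5, 6}:
g(0) = mex{} = 0
g(1) = mex{} = 0
g(2) = mex{} = 0
g(3) = mex{0} = 1
g(4) = mex{0} = 1
g(5) = mex{0} = 1
g(6) = mex{0,1} = 2
g(7) = mex{0,1} = 2
g(8) = mex{0,1} = 2
g(9) = mex{1,2} = 0
g(10) = mex{1,2} = 0
g(11) = mex{1,2} = 0
g(12) = mex{0,2} = 1
g(13) = mex{0,2} = 1
g(14) = mex{0,2} = 1
So g(14) = 1.
By the Sprague-Grundy theorem, the Grundy value of a sum of independent games is the XOR of the component values.
Combined value = 7 XOR 15 XOR 1 = 9.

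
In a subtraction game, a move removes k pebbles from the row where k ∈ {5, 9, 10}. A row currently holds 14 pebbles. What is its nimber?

2

Grundy values for subtraction set {5, 9, 10}:
g(0) = mex{} = 0
g(1) = mex{} = 0
g(2) = mex{} = 0
g(3) = mex{} = 0
g(4) = mex{} = 0
g(5) = mex{0} = 1
g(6) = mex{0} = 1
g(7) = mex{0} = 1
g(8) = mex{0} = 1
g(9) = mex{0} = 1
g(10) = mex{0,1} = 2
g(11) = mex{0,1} = 2
g(12) = mex{0,1} = 2
g(13) = mex{0,1} = 2
g(14) = mex{0,1} = 2
So g(14) = 2.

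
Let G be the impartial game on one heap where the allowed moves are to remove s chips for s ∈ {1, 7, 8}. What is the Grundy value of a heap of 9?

3

Grundy values for subtraction set {1, 7, 8}:
g(0) = mex{} = 0
g(1) = mex{0} = 1
g(2) = mex{1} = 0
g(3) = mex{0} = 1
g(4) = mex{1} = 0
g(5) = mex{0} = 1
g(6) = mex{1} = 0
g(7) = mex{0} = 1
g(8) = mex{0,1} = 2
g(9) = mex{0,1,2} = 3
So g(9) = 3.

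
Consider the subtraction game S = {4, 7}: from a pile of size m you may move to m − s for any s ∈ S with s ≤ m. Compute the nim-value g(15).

1

Build the Grundy sequence with g(k) = mex{g(k−s) : s ∈ {4, 7}, s ≤ k}:
k:     0  1  2  3  4  5  6  7  8  9 10 11 12 13 14 15
g(k):  0  0  0  0  1  1  1  1  2  2  2  0  0  0  0  1
So g(15) = 1.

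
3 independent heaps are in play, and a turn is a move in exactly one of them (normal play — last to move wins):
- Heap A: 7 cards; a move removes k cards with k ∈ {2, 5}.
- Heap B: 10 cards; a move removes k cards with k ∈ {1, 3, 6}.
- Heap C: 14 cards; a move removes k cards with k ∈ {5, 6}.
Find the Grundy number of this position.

1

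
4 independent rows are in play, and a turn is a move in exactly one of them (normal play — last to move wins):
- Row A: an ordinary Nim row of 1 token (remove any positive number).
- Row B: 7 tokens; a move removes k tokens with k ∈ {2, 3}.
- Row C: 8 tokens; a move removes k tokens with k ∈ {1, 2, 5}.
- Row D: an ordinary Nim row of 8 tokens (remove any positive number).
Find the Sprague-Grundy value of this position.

10

Row A is a plain Nim row of size 1, so its Grundy value is 1.
Grundy values for row B (subtraction set {2, 3}):
k:     0  1  2  3  4  5  6  7
g(k):  0  0  1  1  2  0  0  1
So g(7) = 1.
Grundy values for row C (subtraction set {1, 2, 5}):
k:     0  1  2  3  4  5  6  7  8
g(k):  0  1  2  0  1  2  0  1  2
So g(8) = 2.
Row D is a plain Nim row of size 8, so its Grundy value is 8.
The value of a disjunctive sum is the nim-sum of the parts.
Combined value = 1 ⊕ 1 ⊕ 2 ⊕ 8 = 10.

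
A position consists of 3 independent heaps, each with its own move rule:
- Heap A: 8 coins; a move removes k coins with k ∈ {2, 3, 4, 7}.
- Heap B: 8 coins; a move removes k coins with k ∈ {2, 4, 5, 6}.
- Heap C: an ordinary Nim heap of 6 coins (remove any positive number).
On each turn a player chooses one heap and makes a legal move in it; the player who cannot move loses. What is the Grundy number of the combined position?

Build the Grundy sequence for heap A with g(k) = mex{g(k−s) : s ∈ {2, 3, 4, 7}, s ≤ k}:
k:     0  1  2  3  4  5  6  7  8
g(k):  0  0  1  1  2  2  0  3  1
So g(8) = 1.
Build the Grundy sequence for heap B with g(k) = mex{g(k−s) : s ∈ {2, 4, 5, 6}, s ≤ k}:
k:     0  1  2  3  4  5  6  7  8
g(k):  0  0  1  1  2  2  3  3  0
So g(8) = 0.
Heap C is a plain Nim heap of size 6, so its Grundy value is 6.
By the Sprague-Grundy theorem, the Grundy value of a sum of independent games is the XOR of the component values.
Combined value = 1 ⊕ 0 ⊕ 6 = 7.

7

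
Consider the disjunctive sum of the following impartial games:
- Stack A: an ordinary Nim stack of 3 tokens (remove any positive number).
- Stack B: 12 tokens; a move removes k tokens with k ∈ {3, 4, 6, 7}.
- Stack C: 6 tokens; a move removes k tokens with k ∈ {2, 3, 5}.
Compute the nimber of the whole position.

Stack A is a plain Nim stack of size 3, so its Grundy value is 3.
Grundy values for stack B (subtraction set {3, 4, 6, 7}):
k:     0  1  2  3  4  5  6  7  8  9 10 11 12
g(k):  0  0  0  1  1  1  2  2  2  3  0  0  0
So g(12) = 0.
Grundy values for stack C (subtraction set {2, 3, 5}):
k:     0  1  2  3  4  5  6
g(k):  0  0  1  1  2  2  3
So g(6) = 3.
The value of a disjunctive sum is the nim-sum of the parts.
Combined value = 3 XOR 0 XOR 3 = 0.

0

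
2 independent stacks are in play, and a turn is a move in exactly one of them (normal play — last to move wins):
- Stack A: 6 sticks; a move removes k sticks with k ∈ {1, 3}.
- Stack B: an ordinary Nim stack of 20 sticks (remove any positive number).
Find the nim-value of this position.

20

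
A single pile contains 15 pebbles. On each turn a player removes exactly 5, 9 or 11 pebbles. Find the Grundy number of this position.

3

Compute g(0), g(1), … for moves {5, 9, 11}:
k:     0  1  2  3  4  5  6  7  8  9 10 11 12 13 14 15
g(k):  0  0  0  0  0  1  1  1  1  1  2  2  2  2  2  3
So g(15) = 3.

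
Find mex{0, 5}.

1

0 is in the set but 1 is not, so the mex is 1.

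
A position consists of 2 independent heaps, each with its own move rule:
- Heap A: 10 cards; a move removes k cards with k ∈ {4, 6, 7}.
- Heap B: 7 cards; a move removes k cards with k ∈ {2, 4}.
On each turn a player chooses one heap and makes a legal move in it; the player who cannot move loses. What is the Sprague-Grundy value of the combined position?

2

For heap A, compute g(0), g(1), … with moves {4, 6, 7}:
g(0) = mex{} = 0
g(1) = mex{} = 0
g(2) = mex{} = 0
g(3) = mex{} = 0
g(4) = mex{0} = 1
g(5) = mex{0} = 1
g(6) = mex{0} = 1
g(7) = mex{0} = 1
g(8) = mex{0,1} = 2
g(9) = mex{0,1} = 2
g(10) = mex{0,1} = 2
So g(10) = 2.
Build the Grundy sequence for heap B with g(k) = mex{g(k−s) : s ∈ {2, 4}, s ≤ k}:
g(0) = mex{} = 0
g(1) = mex{} = 0
g(2) = mex{0} = 1
g(3) = mex{0} = 1
g(4) = mex{0,1} = 2
g(5) = mex{0,1} = 2
g(6) = mex{1,2} = 0
g(7) = mex{1,2} = 0
So g(7) = 0.
By the Sprague-Grundy theorem, the Grundy value of a sum of independent games is the XOR of the component values.
Combined value = 2 ⊕ 0 = 2.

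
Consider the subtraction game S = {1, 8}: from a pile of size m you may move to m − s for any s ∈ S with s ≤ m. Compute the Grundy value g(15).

0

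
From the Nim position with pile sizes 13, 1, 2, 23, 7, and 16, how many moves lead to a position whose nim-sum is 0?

1

Compute the nim-sum pairwise:
13 ^ 1 = 12
12 ^ 2 = 14
14 ^ 23 = 25
25 ^ 7 = 30
30 ^ 16 = 14
The overall nim-sum is X = 14. A pile of size p has a winning move iff p XOR X < p (reduce it to p XOR X).
  13: 13 XOR 14 = 3 < 13 — winning move (to 3).
  1: 1 XOR 14 = 15 ≥ 1 — no move.
  2: 2 XOR 14 = 12 ≥ 2 — no move.
  23: 23 XOR 14 = 25 ≥ 23 — no move.
  7: 7 XOR 14 = 9 ≥ 7 — no move.
  16: 16 XOR 14 = 30 ≥ 16 — no move.
That gives 1 winning move.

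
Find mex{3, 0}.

1

0 is in the set but 1 is not, so the mex is 1.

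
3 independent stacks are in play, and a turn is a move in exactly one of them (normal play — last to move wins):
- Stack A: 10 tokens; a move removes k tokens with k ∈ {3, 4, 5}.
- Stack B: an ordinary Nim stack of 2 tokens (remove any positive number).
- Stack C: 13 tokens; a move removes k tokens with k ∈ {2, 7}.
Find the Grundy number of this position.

For stack A, compute g(0), g(1), … with moves {3, 4, 5}:
k:     0  1  2  3  4  5  6  7  8  9 10
g(k):  0  0  0  1  1  1  2  2  0  0  0
So g(10) = 0.
Stack B is a plain Nim stack of size 2, so its Grundy value is 2.
Grundy values for stack C (subtraction set {2, 7}):
g(0) = mex{} = 0
g(1) = mex{} = 0
g(2) = mex{0} = 1
g(3) = mex{0} = 1
g(4) = mex{1} = 0
g(5) = mex{1} = 0
g(6) = mex{0} = 1
g(7) = mex{0} = 1
g(8) = mex{0,1} = 2
g(9) = mex{1} = 0
g(10) = mex{1,2} = 0
g(11) = mex{0} = 1
g(12) = mex{0} = 1
g(13) = mex{1} = 0
So g(13) = 0.
The value of a disjunctive sum is the nim-sum of the parts.
Combined value = 0 ⊕ 2 ⊕ 0 = 2.

2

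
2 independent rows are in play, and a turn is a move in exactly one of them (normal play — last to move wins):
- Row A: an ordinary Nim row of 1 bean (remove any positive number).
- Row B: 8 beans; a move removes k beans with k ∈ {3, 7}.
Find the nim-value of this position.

Row A is a plain Nim row of size 1, so its Grundy value is 1.
Grundy values for row B (subtraction set {3, 7}):
k:     0  1  2  3  4  5  6  7  8
g(k):  0  0  0  1  1  1  0  2  2
So g(8) = 2.
The value of a disjunctive sum is the nim-sum of the parts.
Combined value = 1 XOR 2 = 3.

3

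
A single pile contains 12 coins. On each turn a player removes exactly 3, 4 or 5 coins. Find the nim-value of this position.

1

Grundy values for subtraction set {3, 4, 5}:
g(0) = mex{} = 0
g(1) = mex{} = 0
g(2) = mex{} = 0
g(3) = mex{0} = 1
g(4) = mex{0} = 1
g(5) = mex{0} = 1
g(6) = mex{0,1} = 2
g(7) = mex{0,1} = 2
g(8) = mex{1} = 0
g(9) = mex{1,2} = 0
g(10) = mex{1,2} = 0
g(11) = mex{0,2} = 1
g(12) = mex{0,2} = 1
So g(12) = 1.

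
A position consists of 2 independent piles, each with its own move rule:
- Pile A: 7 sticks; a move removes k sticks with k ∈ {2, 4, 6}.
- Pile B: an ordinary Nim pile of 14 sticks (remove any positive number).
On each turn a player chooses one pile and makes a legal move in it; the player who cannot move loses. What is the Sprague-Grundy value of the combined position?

Build the Grundy sequence for pile A with g(k) = mex{g(k−s) : s ∈ {2, 4, 6}, s ≤ k}:
k:     0  1  2  3  4  5  6  7
g(k):  0  0  1  1  2  2  3  3
So g(7) = 3.
Pile B is a plain Nim pile of size 14, so its Grundy value is 14.
The value of a disjunctive sum is the nim-sum of the parts.
Combined value = 3 XOR 14 = 13.

13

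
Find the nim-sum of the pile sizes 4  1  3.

In binary:
  100  (4)
  001  (1)
  011  (3)
  ---
  110  (6)

6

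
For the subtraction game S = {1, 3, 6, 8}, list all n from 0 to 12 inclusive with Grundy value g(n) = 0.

0, 2, 4, 9, 11

Compute g(0), g(1), … for moves {1, 3, 6, 8}:
g(0) = mex{} = 0
g(1) = mex{0} = 1
g(2) = mex{1} = 0
g(3) = mex{0} = 1
g(4) = mex{1} = 0
g(5) = mex{0} = 1
g(6) = mex{0,1} = 2
g(7) = mex{0,1,2} = 3
g(8) = mex{0,1,3} = 2
g(9) = mex{1,2} = 0
g(10) = mex{0,3} = 1
g(11) = mex{1,2} = 0
g(12) = mex{0,2} = 1
The P-positions (g = 0) in 0..12 are 0, 2, 4, 9, 11.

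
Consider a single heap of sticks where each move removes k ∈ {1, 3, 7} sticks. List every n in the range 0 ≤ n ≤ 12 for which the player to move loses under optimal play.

0, 2, 4, 6, 8, 10, 12

Grundy values for subtraction set {1, 3, 7}:
g(0) = mex{} = 0
g(1) = mex{0} = 1
g(2) = mex{1} = 0
g(3) = mex{0} = 1
g(4) = mex{1} = 0
g(5) = mex{0} = 1
g(6) = mex{1} = 0
g(7) = mex{0} = 1
g(8) = mex{1} = 0
g(9) = mex{0} = 1
g(10) = mex{1} = 0
g(11) = mex{0} = 1
g(12) = mex{1} = 0
The P-positions (g = 0) in 0..12 are 0, 2, 4, 6, 8, 10, 12.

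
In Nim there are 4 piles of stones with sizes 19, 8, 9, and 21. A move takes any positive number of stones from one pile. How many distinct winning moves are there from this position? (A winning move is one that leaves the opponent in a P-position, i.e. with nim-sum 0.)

Write each in binary and XOR column by column:
  10011  (19)
  01000  (8)
  01001  (9)
  10101  (21)
  -----
  00111  (7)
The overall nim-sum is X = 7. A pile of size p has a winning move iff p XOR X < p (reduce it to p XOR X).
  19: 19 XOR 7 = 20 ≥ 19 — no move.
  8: 8 XOR 7 = 15 ≥ 8 — no move.
  9: 9 XOR 7 = 14 ≥ 9 — no move.
  21: 21 XOR 7 = 18 < 21 — winning move (to 18).
That gives 1 winning move.

1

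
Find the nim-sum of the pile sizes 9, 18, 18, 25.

16

Nim-sum: 9 ⊕ 18 ⊕ 18 ⊕ 25 = 16.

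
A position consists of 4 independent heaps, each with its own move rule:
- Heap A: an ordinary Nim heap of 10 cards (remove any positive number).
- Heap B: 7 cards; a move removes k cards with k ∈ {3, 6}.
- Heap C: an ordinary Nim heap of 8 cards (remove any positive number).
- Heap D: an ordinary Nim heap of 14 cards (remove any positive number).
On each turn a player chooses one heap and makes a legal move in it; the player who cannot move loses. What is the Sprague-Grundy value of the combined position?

Heap A is a plain Nim heap of size 10, so its Grundy value is 10.
Grundy values for heap B (subtraction set {3, 6}):
k:     0  1  2  3  4  5  6  7
g(k):  0  0  0  1  1  1  2  2
So g(7) = 2.
Heap C is a plain Nim heap of size 8, so its Grundy value is 8.
Heap D is a plain Nim heap of size 14, so its Grundy value is 14.
The value of a disjunctive sum is the nim-sum of the parts.
Combined value = 10 XOR 2 XOR 8 XOR 14 = 14.

14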